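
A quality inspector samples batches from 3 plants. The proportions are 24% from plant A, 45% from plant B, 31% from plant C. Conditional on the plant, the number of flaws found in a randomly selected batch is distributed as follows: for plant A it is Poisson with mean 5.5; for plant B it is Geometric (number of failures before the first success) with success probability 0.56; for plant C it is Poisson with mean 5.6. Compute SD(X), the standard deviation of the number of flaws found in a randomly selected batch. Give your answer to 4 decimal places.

3.0531

Per component, A: μ=5.5, E[X²]=35.75; B: μ=0.785714, E[X²]=2.02041; C: μ=5.6, E[X²]=36.96.
E[X] = 0.24·5.5 + 0.45·0.785714 + 0.31·5.6 = 3.40957.
E[X²] = 0.24·35.75 + 0.45·2.02041 + 0.31·36.96 = 20.9468.
Var(X) = E[X²] − (E[X])² = 20.9468 − 11.6252 = 9.32161.
SD(X) = √9.32161 = 3.05313.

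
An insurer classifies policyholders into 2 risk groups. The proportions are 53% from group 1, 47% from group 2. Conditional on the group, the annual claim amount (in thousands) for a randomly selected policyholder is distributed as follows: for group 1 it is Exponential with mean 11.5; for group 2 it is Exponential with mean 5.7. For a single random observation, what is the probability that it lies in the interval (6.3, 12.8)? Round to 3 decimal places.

Conditional on each group, P(6.3 < X < 12.8): 1: 0.249648; 2: 0.225261.
By total probability, P(6.3 < X < 12.8) = 0.53·0.249648 + 0.47·0.225261 = 0.238186.

0.238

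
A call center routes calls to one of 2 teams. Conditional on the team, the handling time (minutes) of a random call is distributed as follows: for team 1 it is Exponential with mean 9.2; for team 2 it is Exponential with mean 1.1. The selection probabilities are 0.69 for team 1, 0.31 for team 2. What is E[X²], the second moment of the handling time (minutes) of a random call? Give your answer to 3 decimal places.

117.553

For each component E[X²] = Var + (mean)², giving 1: 169.28; 2: 2.42.
Overall E[X²] = 0.69·169.28 + 0.31·2.42 = 117.553.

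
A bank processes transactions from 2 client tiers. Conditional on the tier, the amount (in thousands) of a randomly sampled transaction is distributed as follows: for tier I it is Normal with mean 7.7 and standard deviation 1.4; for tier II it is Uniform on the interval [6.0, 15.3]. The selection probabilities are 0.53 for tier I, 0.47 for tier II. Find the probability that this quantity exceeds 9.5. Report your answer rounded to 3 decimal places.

0.346

Conditional on each tier, P(X > 9.5): I: 0.0992714; II: 0.623656.
By total probability, P(X > 9.5) = 0.53·0.0992714 + 0.47·0.623656 = 0.345732.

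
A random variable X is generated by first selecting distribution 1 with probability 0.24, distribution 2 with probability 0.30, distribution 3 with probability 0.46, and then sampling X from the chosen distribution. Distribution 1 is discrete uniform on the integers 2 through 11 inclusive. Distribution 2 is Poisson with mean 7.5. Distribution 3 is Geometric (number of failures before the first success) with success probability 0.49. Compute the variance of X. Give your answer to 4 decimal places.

14.3268

Per component, 1: μ=6.5, E[X²]=50.5; 2: μ=7.5, E[X²]=63.75; 3: μ=1.04082, E[X²]=3.20741.
E[X] = 0.24·6.5 + 0.3·7.5 + 0.46·1.04082 = 4.28878.
E[X²] = 0.24·50.5 + 0.3·63.75 + 0.46·3.20741 = 32.7204.
Var(X) = E[X²] − (E[X])² = 32.7204 − 18.3936 = 14.3268.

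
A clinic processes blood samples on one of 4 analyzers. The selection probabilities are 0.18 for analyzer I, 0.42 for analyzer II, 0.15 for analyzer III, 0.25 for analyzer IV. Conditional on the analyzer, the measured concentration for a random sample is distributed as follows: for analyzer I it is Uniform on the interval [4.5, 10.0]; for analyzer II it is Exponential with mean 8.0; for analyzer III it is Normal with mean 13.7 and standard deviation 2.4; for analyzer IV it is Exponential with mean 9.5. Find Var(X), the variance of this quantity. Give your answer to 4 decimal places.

55.0985

Per component, I: μ=7.25, E[X²]=55.0833; II: μ=8, E[X²]=128; III: μ=13.7, E[X²]=193.45; IV: μ=9.5, E[X²]=180.5.
E[X] = 0.18·7.25 + 0.42·8 + 0.15·13.7 + 0.25·9.5 = 9.095.
E[X²] = 0.18·55.0833 + 0.42·128 + 0.15·193.45 + 0.25·180.5 = 137.817.
Var(X) = E[X²] − (E[X])² = 137.817 − 82.719 = 55.0985.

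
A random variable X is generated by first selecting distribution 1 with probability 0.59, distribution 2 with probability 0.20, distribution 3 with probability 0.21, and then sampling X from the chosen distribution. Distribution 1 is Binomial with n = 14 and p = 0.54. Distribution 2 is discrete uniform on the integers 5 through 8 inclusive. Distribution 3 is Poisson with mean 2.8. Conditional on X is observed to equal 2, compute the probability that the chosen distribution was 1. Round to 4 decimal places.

0.0273

Likelihoods P(X=2 | ·): 1: 0.0023819; 2: 0; 3: 0.238375.
Posterior ∝ prior × likelihood. Numerator for 1: 0.59·0.0023819 = 0.00140532.
Normalizing constant: 0.59·0.0023819 + 0.2·0 + 0.21·0.238375 = 0.0514642.
P(1 | observation) = 0.00140532 / 0.0514642 = 0.0273067.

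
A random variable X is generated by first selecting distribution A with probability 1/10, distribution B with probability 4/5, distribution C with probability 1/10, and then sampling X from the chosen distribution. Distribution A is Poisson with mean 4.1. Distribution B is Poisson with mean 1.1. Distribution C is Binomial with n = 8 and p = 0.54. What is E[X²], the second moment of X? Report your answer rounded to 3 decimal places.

For each component E[X²] = Var + (mean)², giving A: 20.91; B: 2.31; C: 20.6496.
Overall E[X²] = 0.1·20.91 + 0.8·2.31 + 0.1·20.6496 = 6.00396.

6.004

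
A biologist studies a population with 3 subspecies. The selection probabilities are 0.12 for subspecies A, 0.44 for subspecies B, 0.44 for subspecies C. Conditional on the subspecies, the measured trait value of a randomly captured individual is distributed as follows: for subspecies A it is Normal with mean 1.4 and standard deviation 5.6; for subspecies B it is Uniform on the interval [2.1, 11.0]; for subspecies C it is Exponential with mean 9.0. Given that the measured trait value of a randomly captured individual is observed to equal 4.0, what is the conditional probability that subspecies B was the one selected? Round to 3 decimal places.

Likelihoods f(4.0 | ·): A: 0.0639607; B: 0.11236; C: 0.0712423.
Posterior ∝ prior × likelihood. Numerator for B: 0.44·0.11236 = 0.0494382.
Normalizing constant: 0.12·0.0639607 + 0.44·0.11236 + 0.44·0.0712423 = 0.0884601.
P(B | observation) = 0.0494382 / 0.0884601 = 0.558876.

0.559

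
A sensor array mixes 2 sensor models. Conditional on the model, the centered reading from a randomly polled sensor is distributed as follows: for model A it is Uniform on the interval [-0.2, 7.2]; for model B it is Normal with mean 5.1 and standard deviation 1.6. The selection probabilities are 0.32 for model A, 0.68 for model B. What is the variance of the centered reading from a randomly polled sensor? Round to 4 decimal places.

Per component, A: μ=3.5, E[X²]=16.8133; B: μ=5.1, E[X²]=28.57.
E[X] = 0.32·3.5 + 0.68·5.1 = 4.588.
E[X²] = 0.32·16.8133 + 0.68·28.57 = 24.8079.
Var(X) = E[X²] − (E[X])² = 24.8079 − 21.0497 = 3.75812.

3.7581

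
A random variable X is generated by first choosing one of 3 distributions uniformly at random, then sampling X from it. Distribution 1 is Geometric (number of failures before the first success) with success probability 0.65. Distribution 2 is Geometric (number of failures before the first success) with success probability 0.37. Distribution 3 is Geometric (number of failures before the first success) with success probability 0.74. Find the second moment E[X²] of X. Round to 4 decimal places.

For each component E[X²] = Var + (mean)², giving 1: 1.11834; 2: 7.5011; 3: 0.598247.
Overall E[X²] = 0.333333·1.11834 + 0.333333·7.5011 + 0.333333·0.598247 = 3.07256.

3.0726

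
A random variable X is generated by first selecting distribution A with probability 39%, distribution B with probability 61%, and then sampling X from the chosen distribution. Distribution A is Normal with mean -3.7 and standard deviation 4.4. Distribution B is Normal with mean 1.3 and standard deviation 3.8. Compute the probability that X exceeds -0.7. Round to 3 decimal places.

0.524

Conditional on each component, P(X > -0.7): A: 0.247677; B: 0.700666.
By total probability, P(X > -0.7) = 0.39·0.247677 + 0.61·0.700666 = 0.524.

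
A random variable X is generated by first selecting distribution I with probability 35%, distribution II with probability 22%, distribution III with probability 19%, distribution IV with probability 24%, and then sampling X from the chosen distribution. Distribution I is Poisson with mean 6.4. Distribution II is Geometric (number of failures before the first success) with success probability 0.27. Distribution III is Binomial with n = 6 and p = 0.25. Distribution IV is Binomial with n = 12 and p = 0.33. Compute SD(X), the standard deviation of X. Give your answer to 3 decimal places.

Per component, I: μ=6.4, E[X²]=47.36; II: μ=2.7037, E[X²]=17.3237; III: μ=1.5, E[X²]=3.375; IV: μ=3.96, E[X²]=18.3348.
E[X] = 0.35·6.4 + 0.22·2.7037 + 0.19·1.5 + 0.24·3.96 = 4.07021.
E[X²] = 0.35·47.36 + 0.22·17.3237 + 0.19·3.375 + 0.24·18.3348 = 25.4288.
Var(X) = E[X²] − (E[X])² = 25.4288 − 16.5666 = 8.86217.
SD(X) = √8.86217 = 2.97694.

2.977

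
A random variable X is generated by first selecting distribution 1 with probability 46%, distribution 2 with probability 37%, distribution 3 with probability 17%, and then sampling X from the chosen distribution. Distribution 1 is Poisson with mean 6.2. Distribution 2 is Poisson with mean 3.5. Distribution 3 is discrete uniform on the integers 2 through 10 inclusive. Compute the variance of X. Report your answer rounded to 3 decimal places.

Per component, 1: μ=6.2, E[X²]=44.64; 2: μ=3.5, E[X²]=15.75; 3: μ=6, E[X²]=42.6667.
E[X] = 0.46·6.2 + 0.37·3.5 + 0.17·6 = 5.167.
E[X²] = 0.46·44.64 + 0.37·15.75 + 0.17·42.6667 = 33.6152.
Var(X) = E[X²] − (E[X])² = 33.6152 − 26.6979 = 6.91734.

6.917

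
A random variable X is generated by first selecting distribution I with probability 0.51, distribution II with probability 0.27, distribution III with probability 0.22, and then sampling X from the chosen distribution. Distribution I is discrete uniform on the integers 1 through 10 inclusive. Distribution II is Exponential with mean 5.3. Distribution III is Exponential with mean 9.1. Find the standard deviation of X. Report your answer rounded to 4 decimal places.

5.6857

Per component, I: μ=5.5, E[X²]=38.5; II: μ=5.3, E[X²]=56.18; III: μ=9.1, E[X²]=165.62.
E[X] = 0.51·5.5 + 0.27·5.3 + 0.22·9.1 = 6.238.
E[X²] = 0.51·38.5 + 0.27·56.18 + 0.22·165.62 = 71.24.
Var(X) = E[X²] − (E[X])² = 71.24 − 38.9126 = 32.3274.
SD(X) = √32.3274 = 5.68572.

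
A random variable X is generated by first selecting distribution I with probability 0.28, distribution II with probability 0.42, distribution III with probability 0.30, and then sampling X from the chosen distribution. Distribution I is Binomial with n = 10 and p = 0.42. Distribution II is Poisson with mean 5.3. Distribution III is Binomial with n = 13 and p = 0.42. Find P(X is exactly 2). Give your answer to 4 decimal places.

Conditional on each component, P(X = 2): I: 0.101656; II: 0.0701069; III: 0.0343796.
By total probability, P(X = 2) = 0.28·0.101656 + 0.42·0.0701069 + 0.3·0.0343796 = 0.0682226.

0.0682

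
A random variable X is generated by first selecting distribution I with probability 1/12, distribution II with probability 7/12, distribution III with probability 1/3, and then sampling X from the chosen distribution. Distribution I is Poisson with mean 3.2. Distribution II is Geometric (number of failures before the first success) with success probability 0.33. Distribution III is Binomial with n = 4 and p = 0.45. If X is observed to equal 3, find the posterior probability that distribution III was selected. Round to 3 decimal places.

0.466

Likelihoods P(X=3 | ·): I: 0.222616; II: 0.0992518; III: 0.200475.
Posterior ∝ prior × likelihood. Numerator for III: 0.333333·0.200475 = 0.066825.
Normalizing constant: 0.0833333·0.222616 + 0.583333·0.0992518 + 0.333333·0.200475 = 0.143273.
P(III | observation) = 0.066825 / 0.143273 = 0.466417.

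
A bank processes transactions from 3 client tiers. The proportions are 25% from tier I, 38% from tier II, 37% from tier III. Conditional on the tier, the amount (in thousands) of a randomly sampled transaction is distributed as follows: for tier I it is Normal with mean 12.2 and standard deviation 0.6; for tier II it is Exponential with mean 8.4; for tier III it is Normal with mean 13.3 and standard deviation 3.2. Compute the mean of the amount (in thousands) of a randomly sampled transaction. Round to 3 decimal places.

11.163

Component means — I: 12.2; II: 8.4; III: 13.3.
E[X] = 0.25·12.2 + 0.38·8.4 + 0.37·13.3 = 11.163.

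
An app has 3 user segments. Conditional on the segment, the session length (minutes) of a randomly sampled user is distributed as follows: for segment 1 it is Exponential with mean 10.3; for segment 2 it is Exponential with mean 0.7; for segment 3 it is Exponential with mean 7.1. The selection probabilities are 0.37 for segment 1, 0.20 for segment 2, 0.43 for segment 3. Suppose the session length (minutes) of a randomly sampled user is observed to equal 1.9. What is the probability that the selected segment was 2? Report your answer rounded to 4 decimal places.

0.1990

Likelihoods f(1.9 | ·): 1: 0.0807328; 2: 0.0946461; 3: 0.107776.
Posterior ∝ prior × likelihood. Numerator for 2: 0.2·0.0946461 = 0.0189292.
Normalizing constant: 0.37·0.0807328 + 0.2·0.0946461 + 0.43·0.107776 = 0.095144.
P(2 | observation) = 0.0189292 / 0.095144 = 0.198953.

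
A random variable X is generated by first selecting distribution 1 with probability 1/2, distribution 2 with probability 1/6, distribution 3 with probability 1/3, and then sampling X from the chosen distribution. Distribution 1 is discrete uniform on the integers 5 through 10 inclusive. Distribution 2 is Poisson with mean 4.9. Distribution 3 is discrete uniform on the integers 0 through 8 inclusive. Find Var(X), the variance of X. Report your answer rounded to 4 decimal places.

Per component, 1: μ=7.5, E[X²]=59.1667; 2: μ=4.9, E[X²]=28.91; 3: μ=4, E[X²]=22.6667.
E[X] = 0.5·7.5 + 0.166667·4.9 + 0.333333·4 = 5.9.
E[X²] = 0.5·59.1667 + 0.166667·28.91 + 0.333333·22.6667 = 41.9572.
Var(X) = E[X²] − (E[X])² = 41.9572 − 34.81 = 7.14722.

7.1472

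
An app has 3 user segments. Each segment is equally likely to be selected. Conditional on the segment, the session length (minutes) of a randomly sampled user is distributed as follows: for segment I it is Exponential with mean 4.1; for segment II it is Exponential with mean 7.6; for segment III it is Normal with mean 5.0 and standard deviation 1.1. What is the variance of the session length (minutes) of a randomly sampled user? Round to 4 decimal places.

Per component, I: μ=4.1, E[X²]=33.62; II: μ=7.6, E[X²]=115.52; III: μ=5, E[X²]=26.21.
E[X] = 0.333333·4.1 + 0.333333·7.6 + 0.333333·5 = 5.56667.
E[X²] = 0.333333·33.62 + 0.333333·115.52 + 0.333333·26.21 = 58.45.
Var(X) = E[X²] − (E[X])² = 58.45 − 30.9878 = 27.4622.

27.4622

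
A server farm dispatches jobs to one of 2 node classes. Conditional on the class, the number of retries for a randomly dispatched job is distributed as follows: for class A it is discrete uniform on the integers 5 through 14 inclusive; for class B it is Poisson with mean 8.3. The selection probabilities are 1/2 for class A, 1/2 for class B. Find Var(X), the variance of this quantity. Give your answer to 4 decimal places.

8.6350

Per component, A: μ=9.5, E[X²]=98.5; B: μ=8.3, E[X²]=77.19.
E[X] = 0.5·9.5 + 0.5·8.3 = 8.9.
E[X²] = 0.5·98.5 + 0.5·77.19 = 87.845.
Var(X) = E[X²] − (E[X])² = 87.845 − 79.21 = 8.635.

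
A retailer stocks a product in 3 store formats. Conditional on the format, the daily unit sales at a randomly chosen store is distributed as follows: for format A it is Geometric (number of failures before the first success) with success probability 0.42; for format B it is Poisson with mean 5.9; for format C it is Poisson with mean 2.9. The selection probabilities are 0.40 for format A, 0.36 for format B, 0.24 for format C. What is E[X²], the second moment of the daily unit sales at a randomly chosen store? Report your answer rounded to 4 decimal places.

19.4480

For each component E[X²] = Var + (mean)², giving A: 5.19501; B: 40.71; C: 11.31.
Overall E[X²] = 0.4·5.19501 + 0.36·40.71 + 0.24·11.31 = 19.448.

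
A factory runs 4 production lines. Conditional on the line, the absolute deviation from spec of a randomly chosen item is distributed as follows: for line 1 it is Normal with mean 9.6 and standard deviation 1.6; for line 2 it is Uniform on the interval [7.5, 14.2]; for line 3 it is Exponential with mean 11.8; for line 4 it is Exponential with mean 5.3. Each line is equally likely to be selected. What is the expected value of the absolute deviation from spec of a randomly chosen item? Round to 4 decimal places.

Component means — 1: 9.6; 2: 10.85; 3: 11.8; 4: 5.3.
E[X] = 0.25·9.6 + 0.25·10.85 + 0.25·11.8 + 0.25·5.3 = 9.3875.

9.3875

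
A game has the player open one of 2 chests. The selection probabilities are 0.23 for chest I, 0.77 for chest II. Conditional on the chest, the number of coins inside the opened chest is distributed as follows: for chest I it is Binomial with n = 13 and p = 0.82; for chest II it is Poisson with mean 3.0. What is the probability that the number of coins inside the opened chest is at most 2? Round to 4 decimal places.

0.3259

Conditional on each chest, P(X ≤ 2): I: 3.4961e-07; II: 0.42319.
By total probability, P(X ≤ 2) = 0.23·3.4961e-07 + 0.77·0.42319 = 0.325856.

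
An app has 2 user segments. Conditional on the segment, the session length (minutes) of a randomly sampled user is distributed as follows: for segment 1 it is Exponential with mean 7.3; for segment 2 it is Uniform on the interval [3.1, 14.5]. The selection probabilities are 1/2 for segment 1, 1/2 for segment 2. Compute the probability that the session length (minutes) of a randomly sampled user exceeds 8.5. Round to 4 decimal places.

0.4192

Conditional on each segment, P(X > 8.5): 1: 0.312115; 2: 0.526316.
By total probability, P(X > 8.5) = 0.5·0.312115 + 0.5·0.526316 = 0.419215.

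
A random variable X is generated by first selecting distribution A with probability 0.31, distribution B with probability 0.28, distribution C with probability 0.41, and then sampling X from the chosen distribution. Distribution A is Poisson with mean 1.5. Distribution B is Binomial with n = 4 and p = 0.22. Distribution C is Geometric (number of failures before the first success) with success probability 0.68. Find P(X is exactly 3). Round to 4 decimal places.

0.0573

Conditional on each component, P(X = 3): A: 0.125511; B: 0.0332218; C: 0.0222822.
By total probability, P(X = 3) = 0.31·0.125511 + 0.28·0.0332218 + 0.41·0.0222822 = 0.0573461.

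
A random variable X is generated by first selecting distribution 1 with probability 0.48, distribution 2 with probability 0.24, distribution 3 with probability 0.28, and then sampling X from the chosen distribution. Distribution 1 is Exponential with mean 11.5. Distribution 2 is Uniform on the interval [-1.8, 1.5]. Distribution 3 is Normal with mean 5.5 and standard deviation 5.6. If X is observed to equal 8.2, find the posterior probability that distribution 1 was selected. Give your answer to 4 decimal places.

Likelihoods f(8.2 | ·): 1: 0.0426218; 2: 0; 3: 0.0634225.
Posterior ∝ prior × likelihood. Numerator for 1: 0.48·0.0426218 = 0.0204584.
Normalizing constant: 0.48·0.0426218 + 0.24·0 + 0.28·0.0634225 = 0.0382168.
P(1 | observation) = 0.0204584 / 0.0382168 = 0.535327.

0.5353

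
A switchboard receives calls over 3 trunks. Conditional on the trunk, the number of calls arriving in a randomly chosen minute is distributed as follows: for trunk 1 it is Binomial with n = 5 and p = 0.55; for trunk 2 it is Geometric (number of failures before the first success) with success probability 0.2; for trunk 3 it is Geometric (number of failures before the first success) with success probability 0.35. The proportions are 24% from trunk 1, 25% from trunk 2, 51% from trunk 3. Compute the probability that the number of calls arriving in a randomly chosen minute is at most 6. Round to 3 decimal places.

0.923

Conditional on each trunk, P(X ≤ 6): 1: 1; 2: 0.790285; 3: 0.950978.
By total probability, P(X ≤ 6) = 0.24·1 + 0.25·0.790285 + 0.51·0.950978 = 0.92257.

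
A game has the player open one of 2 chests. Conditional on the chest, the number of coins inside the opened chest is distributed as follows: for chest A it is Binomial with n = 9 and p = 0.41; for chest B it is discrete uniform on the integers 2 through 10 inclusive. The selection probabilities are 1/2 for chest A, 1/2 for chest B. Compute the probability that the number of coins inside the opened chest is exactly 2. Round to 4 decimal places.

0.1309

Conditional on each chest, P(X = 2): A: 0.150603; B: 0.111111.
By total probability, P(X = 2) = 0.5·0.150603 + 0.5·0.111111 = 0.130857.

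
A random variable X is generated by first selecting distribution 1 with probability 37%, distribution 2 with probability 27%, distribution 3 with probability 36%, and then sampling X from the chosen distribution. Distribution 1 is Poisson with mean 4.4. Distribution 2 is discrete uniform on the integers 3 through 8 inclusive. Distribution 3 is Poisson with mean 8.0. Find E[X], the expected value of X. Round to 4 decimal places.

Component means — 1: 4.4; 2: 5.5; 3: 8.
E[X] = 0.37·4.4 + 0.27·5.5 + 0.36·8 = 5.993.

5.9930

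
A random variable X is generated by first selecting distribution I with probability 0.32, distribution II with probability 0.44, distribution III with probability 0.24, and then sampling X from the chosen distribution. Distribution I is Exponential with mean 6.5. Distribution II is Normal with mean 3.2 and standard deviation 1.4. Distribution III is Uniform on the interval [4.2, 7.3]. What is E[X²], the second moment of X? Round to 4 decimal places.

40.5352

For each component E[X²] = Var + (mean)², giving I: 84.5; II: 12.2; III: 33.8633.
Overall E[X²] = 0.32·84.5 + 0.44·12.2 + 0.24·33.8633 = 40.5352.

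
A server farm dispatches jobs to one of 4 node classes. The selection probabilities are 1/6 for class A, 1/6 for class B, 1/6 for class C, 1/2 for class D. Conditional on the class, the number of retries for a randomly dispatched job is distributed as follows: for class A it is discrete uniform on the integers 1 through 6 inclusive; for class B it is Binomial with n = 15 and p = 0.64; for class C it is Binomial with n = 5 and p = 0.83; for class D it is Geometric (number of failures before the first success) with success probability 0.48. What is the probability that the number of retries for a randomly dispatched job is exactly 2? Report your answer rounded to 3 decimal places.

Conditional on each class, P(X = 2): A: 0.166667; B: 7.33638e-05; C: 0.0338457; D: 0.129792.
By total probability, P(X = 2) = 0.166667·0.166667 + 0.166667·7.33638e-05 + 0.166667·0.0338457 + 0.5·0.129792 = 0.0983269.

0.098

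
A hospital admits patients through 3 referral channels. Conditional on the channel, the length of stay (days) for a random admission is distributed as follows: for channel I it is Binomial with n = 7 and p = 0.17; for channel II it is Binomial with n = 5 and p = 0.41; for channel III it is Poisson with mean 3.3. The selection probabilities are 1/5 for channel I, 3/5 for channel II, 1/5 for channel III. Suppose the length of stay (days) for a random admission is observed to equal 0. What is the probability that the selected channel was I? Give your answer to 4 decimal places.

0.5191

Likelihoods P(X=0 | ·): I: 0.271361; II: 0.0714924; III: 0.0368832.
Posterior ∝ prior × likelihood. Numerator for I: 0.2·0.271361 = 0.0542721.
Normalizing constant: 0.2·0.271361 + 0.6·0.0714924 + 0.2·0.0368832 = 0.104544.
P(I | observation) = 0.0542721 / 0.104544 = 0.519131.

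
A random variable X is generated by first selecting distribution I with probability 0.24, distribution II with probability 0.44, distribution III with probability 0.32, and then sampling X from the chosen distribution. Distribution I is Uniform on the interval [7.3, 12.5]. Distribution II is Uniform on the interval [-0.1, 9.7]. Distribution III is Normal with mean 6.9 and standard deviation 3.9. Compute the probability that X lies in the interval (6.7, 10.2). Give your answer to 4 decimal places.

Conditional on each component, P(6.7 < X < 10.2): I: 0.557692; II: 0.306122; III: 0.321716.
By total probability, P(6.7 < X < 10.2) = 0.24·0.557692 + 0.44·0.306122 + 0.32·0.321716 = 0.371489.

0.3715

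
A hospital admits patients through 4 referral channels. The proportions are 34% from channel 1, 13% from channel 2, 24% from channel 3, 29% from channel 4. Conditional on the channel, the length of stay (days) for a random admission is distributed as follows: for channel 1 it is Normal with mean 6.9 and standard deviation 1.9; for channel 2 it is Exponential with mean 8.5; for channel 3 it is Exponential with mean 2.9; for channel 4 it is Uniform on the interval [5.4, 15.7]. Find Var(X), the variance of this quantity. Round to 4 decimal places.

23.1445

Per component, 1: μ=6.9, E[X²]=51.22; 2: μ=8.5, E[X²]=144.5; 3: μ=2.9, E[X²]=16.82; 4: μ=10.55, E[X²]=120.143.
E[X] = 0.34·6.9 + 0.13·8.5 + 0.24·2.9 + 0.29·10.55 = 7.2065.
E[X²] = 0.34·51.22 + 0.13·144.5 + 0.24·16.82 + 0.29·120.143 = 75.0782.
Var(X) = E[X²] − (E[X])² = 75.0782 − 51.9336 = 23.1445.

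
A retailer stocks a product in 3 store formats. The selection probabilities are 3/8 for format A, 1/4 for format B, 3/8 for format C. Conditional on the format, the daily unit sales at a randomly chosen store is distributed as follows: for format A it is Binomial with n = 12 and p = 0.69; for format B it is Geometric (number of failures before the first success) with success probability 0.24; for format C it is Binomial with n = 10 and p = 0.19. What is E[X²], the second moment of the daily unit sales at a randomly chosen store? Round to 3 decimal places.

34.408

For each component E[X²] = Var + (mean)², giving A: 71.1252; B: 23.2222; C: 5.149.
Overall E[X²] = 0.375·71.1252 + 0.25·23.2222 + 0.375·5.149 = 34.4084.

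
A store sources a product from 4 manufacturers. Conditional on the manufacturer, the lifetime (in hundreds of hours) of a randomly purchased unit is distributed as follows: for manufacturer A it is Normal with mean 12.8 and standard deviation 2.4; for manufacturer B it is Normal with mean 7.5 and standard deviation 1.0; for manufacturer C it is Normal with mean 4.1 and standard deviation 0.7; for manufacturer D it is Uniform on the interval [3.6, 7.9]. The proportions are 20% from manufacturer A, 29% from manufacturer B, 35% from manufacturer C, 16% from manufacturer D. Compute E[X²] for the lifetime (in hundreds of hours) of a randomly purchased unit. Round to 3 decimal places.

62.114

For each component E[X²] = Var + (mean)², giving A: 169.6; B: 57.25; C: 17.3; D: 34.6033.
Overall E[X²] = 0.2·169.6 + 0.29·57.25 + 0.35·17.3 + 0.16·34.6033 = 62.114.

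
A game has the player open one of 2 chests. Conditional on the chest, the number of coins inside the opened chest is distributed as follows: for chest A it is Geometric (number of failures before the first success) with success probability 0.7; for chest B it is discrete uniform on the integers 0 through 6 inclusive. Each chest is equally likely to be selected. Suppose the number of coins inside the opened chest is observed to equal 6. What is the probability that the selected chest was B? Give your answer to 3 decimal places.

0.996

Likelihoods P(X=6 | ·): A: 0.0005103; B: 0.142857.
Posterior ∝ prior × likelihood. Numerator for B: 0.5·0.142857 = 0.0714286.
Normalizing constant: 0.5·0.0005103 + 0.5·0.142857 = 0.0716837.
P(B | observation) = 0.0714286 / 0.0716837 = 0.996441.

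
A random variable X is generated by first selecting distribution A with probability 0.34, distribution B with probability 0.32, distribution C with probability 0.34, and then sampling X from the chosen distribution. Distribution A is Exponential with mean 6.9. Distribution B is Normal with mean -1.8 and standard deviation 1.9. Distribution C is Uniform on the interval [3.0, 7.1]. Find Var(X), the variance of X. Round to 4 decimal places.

31.5548

Per component, A: μ=6.9, E[X²]=95.22; B: μ=-1.8, E[X²]=6.85; C: μ=5.05, E[X²]=26.9033.
E[X] = 0.34·6.9 + 0.32·-1.8 + 0.34·5.05 = 3.487.
E[X²] = 0.34·95.22 + 0.32·6.85 + 0.34·26.9033 = 43.7139.
Var(X) = E[X²] − (E[X])² = 43.7139 − 12.1592 = 31.5548.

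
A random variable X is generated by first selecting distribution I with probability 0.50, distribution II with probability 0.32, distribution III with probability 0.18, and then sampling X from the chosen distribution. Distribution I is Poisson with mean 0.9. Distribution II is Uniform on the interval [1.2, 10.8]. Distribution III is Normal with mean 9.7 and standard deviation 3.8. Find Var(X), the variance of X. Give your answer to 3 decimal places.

17.427

Per component, I: μ=0.9, E[X²]=1.71; II: μ=6, E[X²]=43.68; III: μ=9.7, E[X²]=108.53.
E[X] = 0.5·0.9 + 0.32·6 + 0.18·9.7 = 4.116.
E[X²] = 0.5·1.71 + 0.32·43.68 + 0.18·108.53 = 34.368.
Var(X) = E[X²] − (E[X])² = 34.368 − 16.9415 = 17.4265.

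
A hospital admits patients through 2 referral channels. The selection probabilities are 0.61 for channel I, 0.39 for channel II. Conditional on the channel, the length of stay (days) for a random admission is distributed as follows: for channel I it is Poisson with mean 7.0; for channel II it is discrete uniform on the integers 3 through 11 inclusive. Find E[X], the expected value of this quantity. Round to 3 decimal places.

7.000

Component means — I: 7; II: 7.
E[X] = 0.61·7 + 0.39·7 = 7.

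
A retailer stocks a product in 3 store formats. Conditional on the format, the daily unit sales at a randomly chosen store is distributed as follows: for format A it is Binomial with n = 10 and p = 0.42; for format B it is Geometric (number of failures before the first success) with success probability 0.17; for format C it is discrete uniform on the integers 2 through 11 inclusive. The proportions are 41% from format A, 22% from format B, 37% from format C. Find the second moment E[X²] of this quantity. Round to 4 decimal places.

For each component E[X²] = Var + (mean)², giving A: 20.076; B: 52.5571; C: 50.5.
Overall E[X²] = 0.41·20.076 + 0.22·52.5571 + 0.37·50.5 = 38.4787.

38.4787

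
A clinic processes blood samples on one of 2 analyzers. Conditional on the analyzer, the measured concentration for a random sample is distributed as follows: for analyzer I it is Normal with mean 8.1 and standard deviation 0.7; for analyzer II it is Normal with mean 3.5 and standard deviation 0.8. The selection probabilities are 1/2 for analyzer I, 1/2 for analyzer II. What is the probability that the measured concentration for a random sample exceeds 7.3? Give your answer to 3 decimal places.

0.437

Conditional on each analyzer, P(X > 7.3): I: 0.873451; II: 1.01708e-06.
By total probability, P(X > 7.3) = 0.5·0.873451 + 0.5·1.01708e-06 = 0.436726.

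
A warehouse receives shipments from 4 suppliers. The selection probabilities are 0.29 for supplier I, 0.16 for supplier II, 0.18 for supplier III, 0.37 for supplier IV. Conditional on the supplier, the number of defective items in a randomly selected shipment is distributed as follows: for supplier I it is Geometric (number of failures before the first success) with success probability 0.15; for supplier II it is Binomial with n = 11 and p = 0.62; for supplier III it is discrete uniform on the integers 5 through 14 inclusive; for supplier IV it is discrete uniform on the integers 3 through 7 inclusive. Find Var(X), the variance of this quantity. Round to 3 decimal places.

16.223

Per component, I: μ=5.66667, E[X²]=69.8889; II: μ=6.82, E[X²]=49.104; III: μ=9.5, E[X²]=98.5; IV: μ=5, E[X²]=27.
E[X] = 0.29·5.66667 + 0.16·6.82 + 0.18·9.5 + 0.37·5 = 6.29453.
E[X²] = 0.29·69.8889 + 0.16·49.104 + 0.18·98.5 + 0.37·27 = 55.8444.
Var(X) = E[X²] − (E[X])² = 55.8444 − 39.6211 = 16.2233.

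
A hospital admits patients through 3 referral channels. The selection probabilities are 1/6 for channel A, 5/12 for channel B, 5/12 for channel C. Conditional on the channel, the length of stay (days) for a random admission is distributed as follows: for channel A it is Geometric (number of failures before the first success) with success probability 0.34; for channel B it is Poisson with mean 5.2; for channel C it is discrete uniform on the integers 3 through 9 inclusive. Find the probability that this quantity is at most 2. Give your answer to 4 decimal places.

0.1641

Conditional on each channel, P(X ≤ 2): A: 0.712504; B: 0.108787; C: 0.
By total probability, P(X ≤ 2) = 0.166667·0.712504 + 0.416667·0.108787 + 0.416667·0 = 0.164078.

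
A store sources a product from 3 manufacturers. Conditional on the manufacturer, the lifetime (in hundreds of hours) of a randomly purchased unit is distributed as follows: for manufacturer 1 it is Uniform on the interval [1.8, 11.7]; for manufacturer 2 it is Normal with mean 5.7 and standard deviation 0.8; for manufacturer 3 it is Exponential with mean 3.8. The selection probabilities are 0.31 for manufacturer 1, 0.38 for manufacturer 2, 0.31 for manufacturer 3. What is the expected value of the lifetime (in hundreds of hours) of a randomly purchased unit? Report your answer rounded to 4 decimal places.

Component means — 1: 6.75; 2: 5.7; 3: 3.8.
E[X] = 0.31·6.75 + 0.38·5.7 + 0.31·3.8 = 5.4365.

5.4365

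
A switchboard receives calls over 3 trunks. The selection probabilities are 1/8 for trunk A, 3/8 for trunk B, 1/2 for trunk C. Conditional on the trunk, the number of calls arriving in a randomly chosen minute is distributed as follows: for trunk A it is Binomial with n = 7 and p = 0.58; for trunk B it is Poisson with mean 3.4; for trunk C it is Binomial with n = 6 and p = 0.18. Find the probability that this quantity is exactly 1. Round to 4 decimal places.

0.2455

Conditional on each trunk, P(X = 1): A: 0.0222855; B: 0.113469; C: 0.400399.
By total probability, P(X = 1) = 0.125·0.0222855 + 0.375·0.113469 + 0.5·0.400399 = 0.245536.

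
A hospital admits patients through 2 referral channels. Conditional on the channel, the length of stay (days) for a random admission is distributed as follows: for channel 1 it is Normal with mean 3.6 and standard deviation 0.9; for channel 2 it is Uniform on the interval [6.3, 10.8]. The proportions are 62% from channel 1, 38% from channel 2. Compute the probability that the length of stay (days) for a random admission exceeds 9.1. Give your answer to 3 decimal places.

0.144

Conditional on each channel, P(X > 9.1): 1: 4.94699e-10; 2: 0.377778.
By total probability, P(X > 9.1) = 0.62·4.94699e-10 + 0.38·0.377778 = 0.143556.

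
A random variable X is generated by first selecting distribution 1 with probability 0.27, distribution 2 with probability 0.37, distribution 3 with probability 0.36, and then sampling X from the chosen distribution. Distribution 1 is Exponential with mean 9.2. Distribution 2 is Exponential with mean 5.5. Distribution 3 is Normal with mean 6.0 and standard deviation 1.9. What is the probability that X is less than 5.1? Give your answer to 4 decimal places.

Conditional on each component, P(X < 5.1): 1: 0.425553; 2: 0.604369; 3: 0.317863.
By total probability, P(X < 5.1) = 0.27·0.425553 + 0.37·0.604369 + 0.36·0.317863 = 0.452946.

0.4529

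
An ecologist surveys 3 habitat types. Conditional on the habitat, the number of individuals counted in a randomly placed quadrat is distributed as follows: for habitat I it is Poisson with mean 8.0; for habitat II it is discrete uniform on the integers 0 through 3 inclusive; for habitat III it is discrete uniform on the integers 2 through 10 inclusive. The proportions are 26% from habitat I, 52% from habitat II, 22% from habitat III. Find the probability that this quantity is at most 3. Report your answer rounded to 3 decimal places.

Conditional on each habitat, P(X ≤ 3): I: 0.0423801; II: 1; III: 0.222222.
By total probability, P(X ≤ 3) = 0.26·0.0423801 + 0.52·1 + 0.22·0.222222 = 0.579908.

0.580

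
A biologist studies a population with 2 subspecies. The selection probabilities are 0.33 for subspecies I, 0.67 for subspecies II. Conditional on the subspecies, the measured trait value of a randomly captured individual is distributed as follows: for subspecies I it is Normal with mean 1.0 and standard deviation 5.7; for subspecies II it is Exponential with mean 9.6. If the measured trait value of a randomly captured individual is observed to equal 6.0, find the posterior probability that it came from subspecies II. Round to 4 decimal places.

0.7038

Likelihoods f(6.0 | ·): I: 0.0476373; II: 0.0557564.
Posterior ∝ prior × likelihood. Numerator for II: 0.67·0.0557564 = 0.0373568.
Normalizing constant: 0.33·0.0476373 + 0.67·0.0557564 = 0.0530771.
P(II | observation) = 0.0373568 / 0.0530771 = 0.703821.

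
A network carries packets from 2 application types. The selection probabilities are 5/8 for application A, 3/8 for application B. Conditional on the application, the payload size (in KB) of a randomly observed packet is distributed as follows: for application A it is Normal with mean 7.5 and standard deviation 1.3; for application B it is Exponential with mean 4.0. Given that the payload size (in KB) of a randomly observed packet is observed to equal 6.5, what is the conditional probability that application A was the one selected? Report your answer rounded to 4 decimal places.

Likelihoods f(6.5 | ·): A: 0.228285; B: 0.0492279.
Posterior ∝ prior × likelihood. Numerator for A: 0.625·0.228285 = 0.142678.
Normalizing constant: 0.625·0.228285 + 0.375·0.0492279 = 0.161139.
P(A | observation) = 0.142678 / 0.161139 = 0.885437.

0.8854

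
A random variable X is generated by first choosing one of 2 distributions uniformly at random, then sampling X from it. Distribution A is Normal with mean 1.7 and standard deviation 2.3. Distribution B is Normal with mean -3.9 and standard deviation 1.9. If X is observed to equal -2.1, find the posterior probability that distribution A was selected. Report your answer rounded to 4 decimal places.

Likelihoods f(-2.1 | ·): A: 0.0443037; B: 0.13405.
Posterior ∝ prior × likelihood. Numerator for A: 0.5·0.0443037 = 0.0221519.
Normalizing constant: 0.5·0.0443037 + 0.5·0.13405 = 0.0891766.
P(A | observation) = 0.0221519 / 0.0891766 = 0.248404.

0.2484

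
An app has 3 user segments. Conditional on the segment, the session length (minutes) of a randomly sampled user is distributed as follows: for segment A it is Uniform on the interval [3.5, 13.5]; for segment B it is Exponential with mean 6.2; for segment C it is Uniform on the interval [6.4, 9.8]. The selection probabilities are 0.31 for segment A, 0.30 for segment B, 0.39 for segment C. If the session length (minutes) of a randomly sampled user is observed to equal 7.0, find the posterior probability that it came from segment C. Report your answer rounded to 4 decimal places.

Likelihoods f(7.0 | ·): A: 0.1; B: 0.0521526; C: 0.294118.
Posterior ∝ prior × likelihood. Numerator for C: 0.39·0.294118 = 0.114706.
Normalizing constant: 0.31·0.1 + 0.3·0.0521526 + 0.39·0.294118 = 0.161352.
P(C | observation) = 0.114706 / 0.161352 = 0.710906.

0.7109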